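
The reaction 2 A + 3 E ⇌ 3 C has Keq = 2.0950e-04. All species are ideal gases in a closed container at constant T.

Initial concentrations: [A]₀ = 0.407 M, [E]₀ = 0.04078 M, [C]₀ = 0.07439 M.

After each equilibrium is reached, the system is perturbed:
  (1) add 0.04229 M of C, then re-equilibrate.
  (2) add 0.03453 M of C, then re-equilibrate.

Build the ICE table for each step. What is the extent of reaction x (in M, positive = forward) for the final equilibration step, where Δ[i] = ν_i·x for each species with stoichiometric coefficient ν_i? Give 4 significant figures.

x = -0.01104 M

Q₀ = 36.64 vs Keq = 2.0950e-04 ⇒ Q>K, reverse
Step 1:
                  A         E         C
  I           0.407   0.04078   0.07439
  C         0.04699   0.07049  -0.07049
  E           0.454    0.1113  0.003904
  solve Keq expr → x = -0.0235; check Q = 2.0950e-04
Then add 0.04229 M of C.
Step 2:
                  A         E         C
  I           0.454    0.1113   0.04619
  C          0.0271   0.04065  -0.04065
  E          0.4811    0.1519   0.00554
  solve Keq expr → x = -0.01355; check Q = 2.0950e-04
Then add 0.03453 M of C.
Step 3:
                  A         E         C
  I          0.4811    0.1519   0.04007
  C         0.02208   0.03312  -0.03312
  E          0.5032     0.185  0.006952
  solve Keq expr → x = -0.01104; check Q = 2.0950e-04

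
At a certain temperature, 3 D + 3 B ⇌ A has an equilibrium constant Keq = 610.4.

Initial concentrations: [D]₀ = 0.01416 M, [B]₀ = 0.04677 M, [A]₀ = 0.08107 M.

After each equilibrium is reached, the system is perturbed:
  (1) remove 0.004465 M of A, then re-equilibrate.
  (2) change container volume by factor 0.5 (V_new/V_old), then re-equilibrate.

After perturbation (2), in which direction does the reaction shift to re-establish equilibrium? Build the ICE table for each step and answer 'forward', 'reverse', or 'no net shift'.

Direction: forward

Q₀ = 2.7911e+08 vs Keq = 610.4 ⇒ Q>K, reverse
Step 1:
                    D           B           A
  I           0.01416     0.04677     0.08107
  C            0.1594      0.1594    -0.05313
  E            0.1735      0.2061     0.02794
  solve Keq expr → x = -0.05313; check Q = 610.4
Then remove 0.004465 M of A.
Step 2:
                    D           B           A
  I            0.1735      0.2061     0.02348
  C         -0.003785   -0.003785    0.001262
  E            0.1698      0.2024     0.02474
  solve Keq expr → x = 0.001262; check Q = 610.4
Then change container volume by factor 0.5 (V_new/V_old).
Step 3:
                    D           B           A
  I            0.3395      0.4047     0.04948
  C           -0.1377     -0.1377     0.04591
  E            0.2018       0.267      0.0954
  solve Keq expr → x = 0.04591; check Q = 610.4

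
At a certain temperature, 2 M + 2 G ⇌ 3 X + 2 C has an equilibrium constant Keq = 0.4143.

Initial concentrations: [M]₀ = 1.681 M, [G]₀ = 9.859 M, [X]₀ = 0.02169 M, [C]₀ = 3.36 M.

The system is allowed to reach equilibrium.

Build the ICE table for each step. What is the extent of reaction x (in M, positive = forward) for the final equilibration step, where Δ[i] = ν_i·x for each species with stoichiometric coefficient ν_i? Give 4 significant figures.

Q₀ = 4.1943e-07 vs Keq = 0.4143 ⇒ Q<K, forward
Step 1:
                   M          G          X          C
  init         1.681      9.859    0.02169       3.36
  Δ          -0.7733    -0.7733       1.16     0.7733
  eq          0.9077      9.086      1.182      4.133
  solve Keq expr → x = 0.3866; check Q = 0.4143

x = 0.3866 M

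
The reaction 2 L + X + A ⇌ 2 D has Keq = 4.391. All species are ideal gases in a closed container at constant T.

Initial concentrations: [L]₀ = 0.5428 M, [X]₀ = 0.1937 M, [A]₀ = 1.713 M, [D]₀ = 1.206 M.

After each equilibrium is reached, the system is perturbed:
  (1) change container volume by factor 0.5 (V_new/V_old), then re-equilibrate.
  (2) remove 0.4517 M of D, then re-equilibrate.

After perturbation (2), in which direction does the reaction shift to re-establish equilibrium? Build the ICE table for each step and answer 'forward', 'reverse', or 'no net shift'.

Direction: forward

Q₀ = 14.88 vs Keq = 4.391 ⇒ Q>K, reverse
Step 1:
                  L         X         A         D
  Initial    0.5428    0.1937     1.713     1.206
  Change      0.164   0.08201   0.08201    -0.164
  Equil      0.7068    0.2757     1.795     1.042
  solve Keq expr → x = -0.08201; check Q = 4.391
Then change container volume by factor 0.5 (V_new/V_old).
Step 2:
                  L         X         A         D
  Initial     1.414    0.5514      3.59     2.084
  Change    -0.3679   -0.1839   -0.1839    0.3679
  Equil       1.046    0.3675     3.406     2.452
  solve Keq expr → x = 0.1839; check Q = 4.391
Then remove 0.4517 M of D.
Step 3:
                  L         X         A         D
  Initial     1.046    0.3675     3.406         2
  Change   -0.08901  -0.04451  -0.04451   0.08901
  Equil      0.9568     0.323     3.362     2.089
  solve Keq expr → x = 0.04451; check Q = 4.391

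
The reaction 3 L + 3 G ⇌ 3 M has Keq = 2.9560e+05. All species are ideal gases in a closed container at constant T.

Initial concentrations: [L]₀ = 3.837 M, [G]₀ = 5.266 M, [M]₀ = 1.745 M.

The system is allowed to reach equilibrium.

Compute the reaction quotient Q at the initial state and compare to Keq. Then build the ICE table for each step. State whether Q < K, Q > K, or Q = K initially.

Q₀ = 6.4412e-04; Q < K (proceeds forward)

Q₀ = 6.4412e-04 vs Keq = 2.9560e+05 ⇒ Q<K, forward
Step 1:
                   L          G          M
  Initial      3.837      5.266      1.745
  Change      -3.781     -3.781      3.781
  Equil      0.05587      1.485      5.526
  solve Keq expr → x = 1.26; check Q = 2.9560e+05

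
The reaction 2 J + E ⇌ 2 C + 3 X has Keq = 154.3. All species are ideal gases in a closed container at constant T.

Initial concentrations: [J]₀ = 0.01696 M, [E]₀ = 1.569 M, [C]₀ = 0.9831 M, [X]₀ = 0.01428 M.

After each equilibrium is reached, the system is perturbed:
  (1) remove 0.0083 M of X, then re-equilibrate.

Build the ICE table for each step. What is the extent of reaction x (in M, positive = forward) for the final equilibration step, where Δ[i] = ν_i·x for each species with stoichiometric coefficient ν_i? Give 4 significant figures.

x = 7.2898e-05 M

Q₀ = 0.006236 vs Keq = 154.3 ⇒ Q<K, forward
Step 1:
                   J          E          C          X
  I          0.01696      1.569     0.9831    0.01428
  C         -0.01646  -0.008232    0.01646     0.0247
  E       4.9564e-04      1.561     0.9996    0.03898
  solve Keq expr → x = 0.008232; check Q = 154.3
Then remove 0.0083 M of X.
Step 2:
                   J          E          C          X
  I       4.9564e-04      1.561     0.9996    0.03068
  C       -1.4580e-04 -7.2898e-05 1.4580e-04 2.1870e-04
  E       3.4984e-04      1.561     0.9997     0.0309
  solve Keq expr → x = 7.2898e-05; check Q = 154.3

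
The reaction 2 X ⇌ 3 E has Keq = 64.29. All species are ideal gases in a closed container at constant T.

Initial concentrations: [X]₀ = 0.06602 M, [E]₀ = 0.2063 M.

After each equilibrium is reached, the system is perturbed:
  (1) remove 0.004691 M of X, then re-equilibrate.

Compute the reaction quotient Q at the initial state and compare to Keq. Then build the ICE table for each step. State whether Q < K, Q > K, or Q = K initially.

Q₀ = 2.014; Q < K (proceeds forward)

Q₀ = 2.014 vs Keq = 64.29 ⇒ Q<K, forward
Step 1:
                   X          E
  I          0.06602     0.2063
  C         -0.04775    0.07162
  E          0.01827     0.2779
  solve Keq expr → x = 0.02387; check Q = 64.29
Then remove 0.004691 M of X.
Step 2:
                   X          E
  I          0.01358     0.2779
  C         0.004089  -0.006134
  E          0.01767     0.2718
  solve Keq expr → x = -0.002045; check Q = 64.29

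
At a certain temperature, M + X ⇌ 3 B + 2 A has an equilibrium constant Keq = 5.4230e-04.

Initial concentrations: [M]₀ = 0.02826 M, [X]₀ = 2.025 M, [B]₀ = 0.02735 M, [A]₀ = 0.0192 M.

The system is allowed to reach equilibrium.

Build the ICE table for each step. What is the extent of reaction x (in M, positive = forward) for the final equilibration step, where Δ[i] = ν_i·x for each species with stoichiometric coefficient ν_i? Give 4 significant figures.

x = 0.02411 M

Q₀ = 1.3179e-07 vs Keq = 5.4230e-04 ⇒ Q<K, forward
Step 1:
                   M          X          B          A
  I          0.02826      2.025    0.02735     0.0192
  C         -0.02411   -0.02411    0.07233    0.04822
  E         0.004149      2.001    0.09968    0.06742
  solve Keq expr → x = 0.02411; check Q = 5.4230e-04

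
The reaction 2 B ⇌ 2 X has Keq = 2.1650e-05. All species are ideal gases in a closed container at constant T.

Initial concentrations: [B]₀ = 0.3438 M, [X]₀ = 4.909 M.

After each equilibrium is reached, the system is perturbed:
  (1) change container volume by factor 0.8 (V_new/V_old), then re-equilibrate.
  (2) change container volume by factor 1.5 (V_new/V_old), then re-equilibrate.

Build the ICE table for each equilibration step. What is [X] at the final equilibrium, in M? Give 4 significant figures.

Q₀ = 203.9 vs Keq = 2.1650e-05 ⇒ Q>K, reverse
Step 1:
                   B          X
  Initial     0.3438      4.909
  Change       4.885     -4.885
  Equil        5.228    0.02433
  solve Keq expr → x = -2.442; check Q = 2.1650e-05
Then change container volume by factor 0.8 (V_new/V_old).
Step 2:
                   B          X
  Initial      6.536    0.03041
  Change           0          0
  Equil        6.536    0.03041
  solve Keq expr → x = 0; check Q = 2.1650e-05
Then change container volume by factor 1.5 (V_new/V_old).
Step 3:
                   B          X
  Initial      4.357    0.02027
  Change           0          0
  Equil        4.357    0.02027
  solve Keq expr → x = 0; check Q = 2.1650e-05

[X]_eq = 0.02027 M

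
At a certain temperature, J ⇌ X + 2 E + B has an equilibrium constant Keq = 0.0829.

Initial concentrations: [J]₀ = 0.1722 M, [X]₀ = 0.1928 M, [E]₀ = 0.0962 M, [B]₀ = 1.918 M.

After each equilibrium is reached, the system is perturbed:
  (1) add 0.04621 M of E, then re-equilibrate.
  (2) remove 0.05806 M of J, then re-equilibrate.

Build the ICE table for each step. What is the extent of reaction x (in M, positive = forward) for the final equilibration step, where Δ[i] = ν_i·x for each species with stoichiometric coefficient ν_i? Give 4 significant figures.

Q₀ = 0.01987 vs Keq = 0.0829 ⇒ Q<K, forward
Step 1:
                  J         X         E         B
  init       0.1722    0.1928    0.0962     1.918
  Δ        -0.03288   0.03288   0.06576   0.03288
  eq         0.1393    0.2257     0.162     1.951
  solve Keq expr → x = 0.03288; check Q = 0.0829
Then add 0.04621 M of E.
Step 2:
                  J         X         E         B
  init       0.1393    0.2257    0.2082     1.951
  Δ         0.01535  -0.01535   -0.0307  -0.01535
  eq         0.1547    0.2103    0.1775     1.936
  solve Keq expr → x = -0.01535; check Q = 0.0829
Then remove 0.05806 M of J.
Step 3:
                  J         X         E         B
  init      0.09661    0.2103    0.1775     1.936
  Δ         0.01195  -0.01195   -0.0239  -0.01195
  eq         0.1086    0.1984    0.1536     1.924
  solve Keq expr → x = -0.01195; check Q = 0.0829

x = -0.01195 M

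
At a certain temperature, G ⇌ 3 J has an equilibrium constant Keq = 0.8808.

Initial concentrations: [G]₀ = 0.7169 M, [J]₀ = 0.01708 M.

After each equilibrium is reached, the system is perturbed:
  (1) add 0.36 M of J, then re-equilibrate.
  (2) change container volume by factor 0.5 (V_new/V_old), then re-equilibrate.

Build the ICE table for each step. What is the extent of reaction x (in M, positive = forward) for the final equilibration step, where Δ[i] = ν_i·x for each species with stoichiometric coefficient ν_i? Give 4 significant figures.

x = -0.1802 M

Q₀ = 6.9503e-06 vs Keq = 0.8808 ⇒ Q<K, forward
Step 1:
                    G           J
  init         0.7169     0.01708
  Δ           -0.2434      0.7301
  eq           0.4735      0.7472
  solve Keq expr → x = 0.2434; check Q = 0.8808
Then add 0.36 M of J.
Step 2:
                    G           J
  init         0.4735       1.107
  Δ            0.1031     -0.3093
  eq           0.5766      0.7979
  solve Keq expr → x = -0.1031; check Q = 0.8808
Then change container volume by factor 0.5 (V_new/V_old).
Step 3:
                    G           J
  init          1.153       1.596
  Δ            0.1802     -0.5406
  eq            1.333       1.055
  solve Keq expr → x = -0.1802; check Q = 0.8808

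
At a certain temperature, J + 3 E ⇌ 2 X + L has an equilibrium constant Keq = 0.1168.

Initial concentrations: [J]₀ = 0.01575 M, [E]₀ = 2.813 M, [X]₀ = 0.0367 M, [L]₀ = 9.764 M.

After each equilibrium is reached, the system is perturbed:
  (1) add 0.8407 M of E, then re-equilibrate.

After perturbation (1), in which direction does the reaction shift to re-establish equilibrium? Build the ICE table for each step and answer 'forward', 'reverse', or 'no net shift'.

Q₀ = 0.03751 vs Keq = 0.1168 ⇒ Q<K, forward
Step 1:
                   J          E          X          L
  init       0.01575      2.813     0.0367      9.764
  Δ        -0.006372   -0.01912    0.01274   0.006372
  eq        0.009378      2.794    0.04944       9.77
  solve Keq expr → x = 0.006372; check Q = 0.1168
Then add 0.8407 M of E.
Step 2:
                   J          E          X          L
  init      0.009378      3.635    0.04944       9.77
  Δ        -0.003696   -0.01109   0.007391   0.003696
  eq        0.005682      3.623    0.05684      9.774
  solve Keq expr → x = 0.003696; check Q = 0.1168

Direction: forward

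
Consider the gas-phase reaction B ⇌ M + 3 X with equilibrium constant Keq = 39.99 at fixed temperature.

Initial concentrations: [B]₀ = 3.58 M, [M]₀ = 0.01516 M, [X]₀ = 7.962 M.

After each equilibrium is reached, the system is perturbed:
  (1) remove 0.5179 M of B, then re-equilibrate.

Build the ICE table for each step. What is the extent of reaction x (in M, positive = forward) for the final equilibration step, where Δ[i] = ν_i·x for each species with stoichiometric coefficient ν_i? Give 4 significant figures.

Q₀ = 2.137 vs Keq = 39.99 ⇒ Q<K, forward
Step 1:
                   B          M          X
  init          3.58    0.01516      7.962
  Δ          -0.2001     0.2001     0.6004
  eq            3.38     0.2153      8.562
  solve Keq expr → x = 0.2001; check Q = 39.99
Then remove 0.5179 M of B.
Step 2:
                   B          M          X
  init         2.862     0.2153      8.562
  Δ          0.02617   -0.02617   -0.07851
  eq           2.888     0.1891      8.484
  solve Keq expr → x = -0.02617; check Q = 39.99

x = -0.02617 M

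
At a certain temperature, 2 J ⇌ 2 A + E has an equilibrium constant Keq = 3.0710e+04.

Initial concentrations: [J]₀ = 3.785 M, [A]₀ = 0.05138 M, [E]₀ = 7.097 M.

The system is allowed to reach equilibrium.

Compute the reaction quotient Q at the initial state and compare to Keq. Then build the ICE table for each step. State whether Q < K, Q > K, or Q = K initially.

Q₀ = 0.001308 vs Keq = 3.0710e+04 ⇒ Q<K, forward
Step 1:
                   J          A          E
  I            3.785    0.05138      7.097
  C           -3.721      3.721       1.86
  E          0.06442      3.772      8.957
  solve Keq expr → x = 1.86; check Q = 3.0710e+04

Q₀ = 0.001308; Q < K (proceeds forward)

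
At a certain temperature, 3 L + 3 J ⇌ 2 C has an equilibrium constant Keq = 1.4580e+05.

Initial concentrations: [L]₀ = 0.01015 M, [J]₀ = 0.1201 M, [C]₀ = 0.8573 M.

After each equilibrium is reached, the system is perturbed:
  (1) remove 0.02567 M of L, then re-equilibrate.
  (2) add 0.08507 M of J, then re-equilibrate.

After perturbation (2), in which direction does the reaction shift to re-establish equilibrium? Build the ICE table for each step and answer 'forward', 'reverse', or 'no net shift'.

Direction: forward

Q₀ = 4.0573e+08 vs Keq = 1.4580e+05 ⇒ Q>K, reverse
Step 1:
                   L          J          C
  Initial    0.01015     0.1201     0.8573
  Change     0.07452    0.07452   -0.04968
  Equil      0.08467     0.1946     0.8076
  solve Keq expr → x = -0.02484; check Q = 1.4580e+05
Then remove 0.02567 M of L.
Step 2:
                   L          J          C
  Initial      0.059     0.1946     0.8076
  Change     0.01781    0.01781   -0.01187
  Equil      0.07681     0.2124     0.7957
  solve Keq expr → x = -0.005937; check Q = 1.4580e+05
Then add 0.08507 M of J.
Step 3:
                   L          J          C
  Initial    0.07681     0.2975     0.7957
  Change    -0.01788   -0.01788    0.01192
  Equil      0.05893     0.2796     0.8077
  solve Keq expr → x = 0.005959; check Q = 1.4580e+05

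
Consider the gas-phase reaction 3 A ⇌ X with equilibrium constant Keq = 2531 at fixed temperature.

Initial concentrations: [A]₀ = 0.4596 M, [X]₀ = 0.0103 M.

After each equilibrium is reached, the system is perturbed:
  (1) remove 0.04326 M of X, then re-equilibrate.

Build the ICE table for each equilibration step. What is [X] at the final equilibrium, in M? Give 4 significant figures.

[X]_eq = 0.1086 M

Q₀ = 0.1061 vs Keq = 2531 ⇒ Q<K, forward
Step 1:
                  A         X
  Initial    0.4596    0.0103
  Change    -0.4206    0.1402
  Equil     0.03903    0.1505
  solve Keq expr → x = 0.1402; check Q = 2531
Then remove 0.04326 M of X.
Step 2:
                  A         X
  Initial   0.03903    0.1072
  Change  -0.004025  0.001342
  Equil     0.03501    0.1086
  solve Keq expr → x = 0.001342; check Q = 2531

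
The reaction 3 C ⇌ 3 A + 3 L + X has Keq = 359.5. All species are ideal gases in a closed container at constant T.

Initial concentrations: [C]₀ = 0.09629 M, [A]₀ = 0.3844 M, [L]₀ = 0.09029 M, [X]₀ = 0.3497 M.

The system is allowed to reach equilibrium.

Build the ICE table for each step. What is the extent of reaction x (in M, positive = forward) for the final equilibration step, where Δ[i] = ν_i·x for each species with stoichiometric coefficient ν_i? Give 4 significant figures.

Q₀ = 0.01638 vs Keq = 359.5 ⇒ Q<K, forward
Step 1:
                    C           A           L           X
  init        0.09629      0.3844     0.09029      0.3497
  Δ          -0.08774     0.08774     0.08774     0.02925
  eq         0.008554      0.4721       0.178      0.3789
  solve Keq expr → x = 0.02925; check Q = 359.5

x = 0.02925 M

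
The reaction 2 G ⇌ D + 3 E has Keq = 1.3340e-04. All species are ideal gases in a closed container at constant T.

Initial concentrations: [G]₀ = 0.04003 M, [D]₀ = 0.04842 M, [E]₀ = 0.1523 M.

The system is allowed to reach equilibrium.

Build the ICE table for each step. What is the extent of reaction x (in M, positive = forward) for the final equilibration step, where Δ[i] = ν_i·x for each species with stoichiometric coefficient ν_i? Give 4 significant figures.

Q₀ = 0.1067 vs Keq = 1.3340e-04 ⇒ Q>K, reverse
Step 1:
                    G           D           E
  init        0.04003     0.04842      0.1523
  Δ           0.06914    -0.03457     -0.1037
  eq           0.1092     0.01385      0.0486
  solve Keq expr → x = -0.03457; check Q = 1.3340e-04

x = -0.03457 M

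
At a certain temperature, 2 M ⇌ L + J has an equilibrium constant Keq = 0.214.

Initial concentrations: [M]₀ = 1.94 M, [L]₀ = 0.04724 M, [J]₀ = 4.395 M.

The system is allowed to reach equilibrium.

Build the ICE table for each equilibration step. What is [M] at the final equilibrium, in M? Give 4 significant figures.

Q₀ = 0.05517 vs Keq = 0.214 ⇒ Q<K, forward
Step 1:
                  M         L         J
  Initial      1.94   0.04724     4.395
  Change    -0.1955   0.09773   0.09773
  Equil       1.745     0.145     4.493
  solve Keq expr → x = 0.09773; check Q = 0.214

[M]_eq = 1.745 M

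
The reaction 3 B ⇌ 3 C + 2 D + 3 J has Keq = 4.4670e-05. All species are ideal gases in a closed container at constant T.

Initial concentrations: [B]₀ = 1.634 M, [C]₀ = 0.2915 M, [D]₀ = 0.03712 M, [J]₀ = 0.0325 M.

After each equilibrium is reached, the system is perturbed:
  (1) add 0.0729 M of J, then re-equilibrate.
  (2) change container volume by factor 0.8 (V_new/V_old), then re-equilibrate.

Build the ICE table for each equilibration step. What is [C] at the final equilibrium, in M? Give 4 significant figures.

[C]_eq = 0.5764 M

Q₀ = 2.6855e-10 vs Keq = 4.4670e-05 ⇒ Q<K, forward
Step 1:
                  B         C         D         J
  Initial     1.634    0.2915   0.03712    0.0325
  Change     -0.241     0.241    0.1606     0.241
  Equil       1.393    0.5325    0.1978    0.2735
  solve Keq expr → x = 0.08032; check Q = 4.4670e-05
Then add 0.0729 M of J.
Step 2:
                  B         C         D         J
  Initial     1.393    0.5325    0.1978    0.3464
  Change    0.02944  -0.02944  -0.01963  -0.02944
  Equil       1.422     0.503    0.1781    0.3169
  solve Keq expr → x = -0.009814; check Q = 4.4670e-05
Then change container volume by factor 0.8 (V_new/V_old).
Step 3:
                  B         C         D         J
  Initial     1.778    0.6288    0.2227    0.3962
  Change    0.05243  -0.05243  -0.03495  -0.05243
  Equil       1.831    0.5764    0.1877    0.3437
  solve Keq expr → x = -0.01748; check Q = 4.4670e-05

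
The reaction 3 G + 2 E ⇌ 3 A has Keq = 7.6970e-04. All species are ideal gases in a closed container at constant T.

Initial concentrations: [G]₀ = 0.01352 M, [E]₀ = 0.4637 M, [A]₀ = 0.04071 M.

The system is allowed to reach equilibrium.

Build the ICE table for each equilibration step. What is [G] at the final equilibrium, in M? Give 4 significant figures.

[G]_eq = 0.05131 M

Q₀ = 127 vs Keq = 7.6970e-04 ⇒ Q>K, reverse
Step 1:
                  G         E         A
  I         0.01352    0.4637   0.04071
  C         0.03779   0.02519  -0.03779
  E         0.05131    0.4889  0.002918
  solve Keq expr → x = -0.0126; check Q = 7.6970e-04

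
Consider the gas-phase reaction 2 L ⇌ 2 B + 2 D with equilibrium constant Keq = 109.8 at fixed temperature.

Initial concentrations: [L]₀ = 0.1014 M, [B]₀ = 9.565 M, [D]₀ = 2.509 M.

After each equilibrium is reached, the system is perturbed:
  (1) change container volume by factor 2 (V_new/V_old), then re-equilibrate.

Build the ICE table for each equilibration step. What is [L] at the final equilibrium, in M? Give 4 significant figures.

Q₀ = 5.6014e+04 vs Keq = 109.8 ⇒ Q>K, reverse
Step 1:
                  L         B         D
  I          0.1014     9.565     2.509
  C           1.068    -1.068    -1.068
  E           1.169     8.497     1.441
  solve Keq expr → x = -0.5338; check Q = 109.8
Then change container volume by factor 2 (V_new/V_old).
Step 2:
                  L         B         D
  I          0.5845     4.249    0.7207
  C         -0.1957    0.1957    0.1957
  E          0.3887     4.444    0.9165
  solve Keq expr → x = 0.09787; check Q = 109.8

[L]_eq = 0.3887 M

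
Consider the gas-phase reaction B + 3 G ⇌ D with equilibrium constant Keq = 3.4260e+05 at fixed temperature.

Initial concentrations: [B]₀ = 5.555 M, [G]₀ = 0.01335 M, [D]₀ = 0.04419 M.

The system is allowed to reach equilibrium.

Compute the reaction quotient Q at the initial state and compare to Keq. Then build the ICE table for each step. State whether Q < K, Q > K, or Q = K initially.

Q₀ = 3343 vs Keq = 3.4260e+05 ⇒ Q<K, forward
Step 1:
                    B           G           D
  I             5.555     0.01335     0.04419
  C         -0.003475    -0.01042    0.003475
  E             5.552    0.002926     0.04766
  solve Keq expr → x = 0.003475; check Q = 3.4260e+05

Q₀ = 3343; Q < K (proceeds forward)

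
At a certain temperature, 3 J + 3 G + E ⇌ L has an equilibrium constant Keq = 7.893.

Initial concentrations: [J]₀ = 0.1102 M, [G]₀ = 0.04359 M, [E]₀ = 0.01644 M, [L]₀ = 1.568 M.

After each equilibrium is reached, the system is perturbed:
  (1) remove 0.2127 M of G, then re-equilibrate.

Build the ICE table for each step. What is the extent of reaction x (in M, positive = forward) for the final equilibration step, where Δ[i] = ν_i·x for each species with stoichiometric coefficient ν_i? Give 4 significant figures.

x = -0.0324 M

Q₀ = 8.6048e+08 vs Keq = 7.893 ⇒ Q>K, reverse
Step 1:
                   J          G          E          L
  init        0.1102    0.04359    0.01644      1.568
  Δ           0.8309     0.8309      0.277     -0.277
  eq          0.9411     0.8745     0.2934      1.291
  solve Keq expr → x = -0.277; check Q = 7.893
Then remove 0.2127 M of G.
Step 2:
                   J          G          E          L
  init        0.9411     0.6618     0.2934      1.291
  Δ          0.09719    0.09719     0.0324    -0.0324
  eq           1.038      0.759     0.3258      1.259
  solve Keq expr → x = -0.0324; check Q = 7.893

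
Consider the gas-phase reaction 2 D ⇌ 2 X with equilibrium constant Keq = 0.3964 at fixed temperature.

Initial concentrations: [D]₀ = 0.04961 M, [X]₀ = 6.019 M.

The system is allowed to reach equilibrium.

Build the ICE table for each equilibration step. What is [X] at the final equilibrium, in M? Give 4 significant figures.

[X]_eq = 2.345 M

Q₀ = 1.4720e+04 vs Keq = 0.3964 ⇒ Q>K, reverse
Step 1:
                    D           X
  init        0.04961       6.019
  Δ             3.674      -3.674
  eq            3.724       2.345
  solve Keq expr → x = -1.837; check Q = 0.3964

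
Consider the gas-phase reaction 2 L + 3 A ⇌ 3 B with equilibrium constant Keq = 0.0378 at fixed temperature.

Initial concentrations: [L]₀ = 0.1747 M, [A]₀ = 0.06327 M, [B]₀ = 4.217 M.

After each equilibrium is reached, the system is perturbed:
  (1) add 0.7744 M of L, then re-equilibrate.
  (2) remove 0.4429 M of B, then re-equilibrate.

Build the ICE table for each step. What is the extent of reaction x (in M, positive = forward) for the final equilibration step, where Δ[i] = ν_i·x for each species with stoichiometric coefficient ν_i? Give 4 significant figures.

Q₀ = 9.7013e+06 vs Keq = 0.0378 ⇒ Q>K, reverse
Step 1:
                    L           A           B
  I            0.1747     0.06327       4.217
  C             1.821       2.731      -2.731
  E             1.995       2.794       1.486
  solve Keq expr → x = -0.9103; check Q = 0.0378
Then add 0.7744 M of L.
Step 2:
                    L           A           B
  I              2.77       2.794       1.486
  C           -0.1247     -0.1871      0.1871
  E             2.645       2.607       1.673
  solve Keq expr → x = 0.06237; check Q = 0.0378
Then remove 0.4429 M of B.
Step 3:
                    L           A           B
  I             2.645       2.607        1.23
  C           -0.1554      -0.233       0.233
  E              2.49       2.374       1.463
  solve Keq expr → x = 0.07768; check Q = 0.0378

x = 0.07768 M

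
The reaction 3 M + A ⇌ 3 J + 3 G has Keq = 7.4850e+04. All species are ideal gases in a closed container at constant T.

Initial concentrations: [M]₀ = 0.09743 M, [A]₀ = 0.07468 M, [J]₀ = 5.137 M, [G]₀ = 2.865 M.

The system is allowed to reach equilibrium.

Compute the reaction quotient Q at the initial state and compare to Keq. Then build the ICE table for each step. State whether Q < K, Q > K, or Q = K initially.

Q₀ = 4.6155e+07; Q > K (proceeds reverse)

Q₀ = 4.6155e+07 vs Keq = 7.4850e+04 ⇒ Q>K, reverse
Step 1:
                   M          A          J          G
  I          0.09743    0.07468      5.137      2.865
  C           0.3807     0.1269    -0.3807    -0.3807
  E           0.4782     0.2016      4.756      2.484
  solve Keq expr → x = -0.1269; check Q = 7.4850e+04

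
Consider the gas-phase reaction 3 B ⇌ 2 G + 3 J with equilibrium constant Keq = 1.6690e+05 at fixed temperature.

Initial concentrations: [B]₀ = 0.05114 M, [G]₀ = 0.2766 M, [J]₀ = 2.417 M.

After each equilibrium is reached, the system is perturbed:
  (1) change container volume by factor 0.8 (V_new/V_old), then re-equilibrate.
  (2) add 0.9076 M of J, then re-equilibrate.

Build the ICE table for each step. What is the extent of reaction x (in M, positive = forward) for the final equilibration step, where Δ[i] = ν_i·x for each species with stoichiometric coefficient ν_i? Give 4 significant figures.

x = -0.002684 M

Q₀ = 8077 vs Keq = 1.6690e+05 ⇒ Q<K, forward
Step 1:
                    B           G           J
  init        0.05114      0.2766       2.417
  Δ          -0.03132     0.02088     0.03132
  eq          0.01982      0.2975       2.448
  solve Keq expr → x = 0.01044; check Q = 1.6690e+05
Then change container volume by factor 0.8 (V_new/V_old).
Step 2:
                    B           G           J
  init        0.02477      0.3719        3.06
  Δ          0.003807   -0.002538   -0.003807
  eq          0.02858      0.3693       3.057
  solve Keq expr → x = -0.001269; check Q = 1.6690e+05
Then add 0.9076 M of J.
Step 3:
                    B           G           J
  init        0.02858      0.3693       3.964
  Δ          0.008051   -0.005367   -0.008051
  eq          0.03663      0.3639       3.956
  solve Keq expr → x = -0.002684; check Q = 1.6690e+05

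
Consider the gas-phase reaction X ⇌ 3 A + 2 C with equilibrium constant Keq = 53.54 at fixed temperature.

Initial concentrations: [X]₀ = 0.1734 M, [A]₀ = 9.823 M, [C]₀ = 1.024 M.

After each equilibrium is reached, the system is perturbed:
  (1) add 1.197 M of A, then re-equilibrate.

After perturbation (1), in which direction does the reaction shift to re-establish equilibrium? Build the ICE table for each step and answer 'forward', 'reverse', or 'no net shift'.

Q₀ = 5732 vs Keq = 53.54 ⇒ Q>K, reverse
Step 1:
                    X           A           C
  I            0.1734       9.823       1.024
  C            0.4022      -1.207     -0.8045
  E            0.5756       8.616      0.2195
  solve Keq expr → x = -0.4022; check Q = 53.54
Then add 1.197 M of A.
Step 2:
                    X           A           C
  I            0.5756       9.813      0.2195
  C           0.01737    -0.05211    -0.03474
  E             0.593       9.761      0.1848
  solve Keq expr → x = -0.01737; check Q = 53.54

Direction: reverse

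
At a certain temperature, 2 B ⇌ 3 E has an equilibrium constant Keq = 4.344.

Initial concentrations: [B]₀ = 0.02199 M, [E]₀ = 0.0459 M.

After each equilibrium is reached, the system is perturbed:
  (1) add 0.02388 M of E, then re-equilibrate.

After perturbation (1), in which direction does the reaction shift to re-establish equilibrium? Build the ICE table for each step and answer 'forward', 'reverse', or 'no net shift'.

Direction: reverse

Q₀ = 0.2 vs Keq = 4.344 ⇒ Q<K, forward
Step 1:
                  B         E
  Initial   0.02199    0.0459
  Change   -0.01376   0.02063
  Equil    0.008234   0.06653
  solve Keq expr → x = 0.006878; check Q = 4.344
Then add 0.02388 M of E.
Step 2:
                  B         E
  Initial  0.008234   0.09041
  Change   0.003645 -0.005467
  Equil     0.01188   0.08495
  solve Keq expr → x = -0.001822; check Q = 4.344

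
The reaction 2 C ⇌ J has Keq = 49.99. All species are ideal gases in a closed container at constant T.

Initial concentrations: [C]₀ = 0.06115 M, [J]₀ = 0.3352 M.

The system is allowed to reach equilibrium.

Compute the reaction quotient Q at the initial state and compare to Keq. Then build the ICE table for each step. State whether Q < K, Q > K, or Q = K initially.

Q₀ = 89.64 vs Keq = 49.99 ⇒ Q>K, reverse
Step 1:
                    C           J
  init        0.06115      0.3352
  Δ           0.01953   -0.009767
  eq          0.08068      0.3254
  solve Keq expr → x = -0.009767; check Q = 49.99

Q₀ = 89.64; Q > K (proceeds reverse)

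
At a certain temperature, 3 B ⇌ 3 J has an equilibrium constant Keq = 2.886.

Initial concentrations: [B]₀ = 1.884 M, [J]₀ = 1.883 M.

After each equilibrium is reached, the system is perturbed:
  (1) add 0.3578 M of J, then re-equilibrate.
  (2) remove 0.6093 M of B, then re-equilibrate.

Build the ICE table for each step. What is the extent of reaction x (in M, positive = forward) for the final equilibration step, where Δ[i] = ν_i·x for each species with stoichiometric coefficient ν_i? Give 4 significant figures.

x = -0.1193 M

Q₀ = 0.9984 vs Keq = 2.886 ⇒ Q<K, forward
Step 1:
                   B          J
  init         1.884      1.883
  Δ          -0.3298     0.3298
  eq           1.554      2.213
  solve Keq expr → x = 0.1099; check Q = 2.886
Then add 0.3578 M of J.
Step 2:
                   B          J
  init         1.554      2.571
  Δ           0.1476    -0.1476
  eq           1.702      2.423
  solve Keq expr → x = -0.04921; check Q = 2.886
Then remove 0.6093 M of B.
Step 3:
                   B          J
  init         1.093      2.423
  Δ           0.3579    -0.3579
  eq            1.45      2.065
  solve Keq expr → x = -0.1193; check Q = 2.886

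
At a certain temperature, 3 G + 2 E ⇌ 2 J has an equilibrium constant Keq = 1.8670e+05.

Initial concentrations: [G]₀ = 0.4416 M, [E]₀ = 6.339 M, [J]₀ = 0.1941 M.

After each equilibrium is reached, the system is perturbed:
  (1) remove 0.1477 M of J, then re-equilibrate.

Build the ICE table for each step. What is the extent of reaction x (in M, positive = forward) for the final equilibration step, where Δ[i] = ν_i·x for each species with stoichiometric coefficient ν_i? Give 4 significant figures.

x = 2.3217e-04 M

Q₀ = 0.01089 vs Keq = 1.8670e+05 ⇒ Q<K, forward
Step 1:
                   G          E          J
  Initial     0.4416      6.339     0.1941
  Change     -0.4383    -0.2922     0.2922
  Equil      0.00326      6.047     0.4863
  solve Keq expr → x = 0.1461; check Q = 1.8670e+05
Then remove 0.1477 M of J.
Step 2:
                   G          E          J
  Initial    0.00326      6.047     0.3386
  Change  -6.9651e-04 -4.6434e-04 4.6434e-04
  Equil     0.002564      6.046     0.3391
  solve Keq expr → x = 2.3217e-04; check Q = 1.8670e+05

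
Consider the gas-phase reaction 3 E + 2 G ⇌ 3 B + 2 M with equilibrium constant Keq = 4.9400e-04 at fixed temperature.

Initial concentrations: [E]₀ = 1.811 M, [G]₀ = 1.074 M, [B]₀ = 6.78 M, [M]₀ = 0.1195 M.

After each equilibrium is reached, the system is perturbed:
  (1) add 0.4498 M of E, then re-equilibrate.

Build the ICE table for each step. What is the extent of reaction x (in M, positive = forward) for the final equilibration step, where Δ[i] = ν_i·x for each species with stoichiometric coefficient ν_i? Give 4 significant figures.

x = 7.7030e-04 M

Q₀ = 0.6496 vs Keq = 4.9400e-04 ⇒ Q>K, reverse
Step 1:
                   E          G          B          M
  init         1.811      1.074       6.78     0.1195
  Δ           0.1727     0.1152    -0.1727    -0.1152
  eq           1.984      1.189      6.607   0.004348
  solve Keq expr → x = -0.05758; check Q = 4.9400e-04
Then add 0.4498 M of E.
Step 2:
                   E          G          B          M
  init         2.434      1.189      6.607   0.004348
  Δ        -0.002311  -0.001541   0.002311   0.001541
  eq           2.431      1.188       6.61   0.005889
  solve Keq expr → x = 7.7030e-04; check Q = 4.9400e-04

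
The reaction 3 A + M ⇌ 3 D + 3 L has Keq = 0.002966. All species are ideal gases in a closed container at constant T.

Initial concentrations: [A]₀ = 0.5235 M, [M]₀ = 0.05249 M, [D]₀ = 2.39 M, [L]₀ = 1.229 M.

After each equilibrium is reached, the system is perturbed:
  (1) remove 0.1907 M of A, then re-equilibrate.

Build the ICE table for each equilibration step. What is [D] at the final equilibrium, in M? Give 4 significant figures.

[D]_eq = 1.282 M

Q₀ = 3365 vs Keq = 0.002966 ⇒ Q>K, reverse
Step 1:
                  A         M         D         L
  I          0.5235   0.05249      2.39     1.229
  C           1.095    0.3649    -1.095    -1.095
  E           1.618    0.4174     1.295    0.1342
  solve Keq expr → x = -0.3649; check Q = 0.002966
Then remove 0.1907 M of A.
Step 2:
                  A         M         D         L
  I           1.428    0.4174     1.295    0.1342
  C         0.01309  0.004362  -0.01309  -0.01309
  E           1.441    0.4218     1.282    0.1211
  solve Keq expr → x = -0.004362; check Q = 0.002966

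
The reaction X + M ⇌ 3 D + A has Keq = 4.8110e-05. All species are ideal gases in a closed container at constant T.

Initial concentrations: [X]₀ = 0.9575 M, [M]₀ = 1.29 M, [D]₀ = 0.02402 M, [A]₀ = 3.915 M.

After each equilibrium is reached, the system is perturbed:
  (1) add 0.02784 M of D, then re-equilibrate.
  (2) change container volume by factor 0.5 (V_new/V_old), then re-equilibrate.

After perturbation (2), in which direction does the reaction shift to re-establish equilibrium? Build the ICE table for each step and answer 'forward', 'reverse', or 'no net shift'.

Direction: reverse

Q₀ = 4.3926e-05 vs Keq = 4.8110e-05 ⇒ Q<K, forward
Step 1:
                  X         M         D         A
  Initial    0.9575      1.29   0.02402     3.915
  Change  -2.4514e-04 -2.4514e-04 7.3542e-04 2.4514e-04
  Equil      0.9573      1.29   0.02476     3.915
  solve Keq expr → x = 2.4514e-04; check Q = 4.8110e-05
Then add 0.02784 M of D.
Step 2:
                  X         M         D         A
  Initial    0.9573      1.29    0.0526     3.915
  Change   0.009227  0.009227  -0.02768 -0.009227
  Equil      0.9665     1.299   0.02491     3.906
  solve Keq expr → x = -0.009227; check Q = 4.8110e-05
Then change container volume by factor 0.5 (V_new/V_old).
Step 3:
                  X         M         D         A
  Initial     1.933     2.598   0.04983     7.812
  Change   0.006124  0.006124  -0.01837 -0.006124
  Equil       1.939     2.604   0.03145     7.806
  solve Keq expr → x = -0.006124; check Q = 4.8110e-05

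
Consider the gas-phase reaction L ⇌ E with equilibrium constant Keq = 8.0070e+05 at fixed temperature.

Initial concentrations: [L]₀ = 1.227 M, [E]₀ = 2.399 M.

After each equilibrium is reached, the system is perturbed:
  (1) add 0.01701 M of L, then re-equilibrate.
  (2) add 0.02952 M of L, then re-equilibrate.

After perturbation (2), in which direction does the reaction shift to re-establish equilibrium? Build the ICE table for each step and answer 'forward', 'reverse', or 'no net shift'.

Direction: forward

Q₀ = 1.955 vs Keq = 8.0070e+05 ⇒ Q<K, forward
Step 1:
                  L         E
  init        1.227     2.399
  Δ          -1.227     1.227
  eq      4.5285e-06     3.626
  solve Keq expr → x = 1.227; check Q = 8.0070e+05
Then add 0.01701 M of L.
Step 2:
                  L         E
  init      0.01701     3.626
  Δ        -0.01701   0.01701
  eq      4.5498e-06     3.643
  solve Keq expr → x = 0.01701; check Q = 8.0070e+05
Then add 0.02952 M of L.
Step 3:
                  L         E
  init      0.02952     3.643
  Δ        -0.02952   0.02952
  eq      4.5866e-06     3.673
  solve Keq expr → x = 0.02952; check Q = 8.0070e+05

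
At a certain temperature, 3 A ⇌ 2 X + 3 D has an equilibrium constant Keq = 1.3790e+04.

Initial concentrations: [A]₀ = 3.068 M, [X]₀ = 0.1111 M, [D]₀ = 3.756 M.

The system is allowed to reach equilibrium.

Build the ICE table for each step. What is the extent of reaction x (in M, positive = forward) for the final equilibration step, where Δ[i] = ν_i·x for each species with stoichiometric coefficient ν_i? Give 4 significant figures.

x = 0.8866 M

Q₀ = 0.02265 vs Keq = 1.3790e+04 ⇒ Q<K, forward
Step 1:
                  A         X         D
  Initial     3.068    0.1111     3.756
  Change      -2.66     1.773      2.66
  Equil      0.4082     1.884     6.416
  solve Keq expr → x = 0.8866; check Q = 1.3790e+04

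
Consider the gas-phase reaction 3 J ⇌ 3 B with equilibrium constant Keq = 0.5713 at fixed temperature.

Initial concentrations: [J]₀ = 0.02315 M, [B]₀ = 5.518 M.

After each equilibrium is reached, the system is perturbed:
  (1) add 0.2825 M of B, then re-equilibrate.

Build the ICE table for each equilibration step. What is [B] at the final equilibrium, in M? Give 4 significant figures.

Q₀ = 1.3542e+07 vs Keq = 0.5713 ⇒ Q>K, reverse
Step 1:
                   J          B
  init       0.02315      5.518
  Δ            3.005     -3.005
  eq           3.028      2.513
  solve Keq expr → x = -1.002; check Q = 0.5713
Then add 0.2825 M of B.
Step 2:
                   J          B
  init         3.028      2.795
  Δ           0.1544    -0.1544
  eq           3.183      2.641
  solve Keq expr → x = -0.05146; check Q = 0.5713

[B]_eq = 2.641 M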